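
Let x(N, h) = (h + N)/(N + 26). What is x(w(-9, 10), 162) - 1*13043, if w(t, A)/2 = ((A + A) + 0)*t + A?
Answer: -2047662/157 ≈ -13042.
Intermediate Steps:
w(t, A) = 2*A + 4*A*t (w(t, A) = 2*(((A + A) + 0)*t + A) = 2*((2*A + 0)*t + A) = 2*((2*A)*t + A) = 2*(2*A*t + A) = 2*(A + 2*A*t) = 2*A + 4*A*t)
x(N, h) = (N + h)/(26 + N)
x(w(-9, 10), 162) - 1*13043 = (2*10*(1 + 2*(-9)) + 162)/(26 + 2*10*(1 + 2*(-9))) - 1*13043 = (2*10*(1 - 18) + 162)/(26 + 2*10*(1 - 18)) - 13043 = (2*10*(-17) + 162)/(26 + 2*10*(-17)) - 13043 = (-340 + 162)/(26 - 340) - 13043 = -178/(-314) - 13043 = -1/314*(-178) - 13043 = 89/157 - 13043 = -2047662/157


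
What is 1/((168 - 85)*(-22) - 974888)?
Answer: -1/976714 ≈ -1.0238e-6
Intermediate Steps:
1/((168 - 85)*(-22) - 974888) = 1/(83*(-22) - 974888) = 1/(-1826 - 974888) = 1/(-976714) = -1/976714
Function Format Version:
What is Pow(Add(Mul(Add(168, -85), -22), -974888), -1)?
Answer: Rational(-1, 976714) ≈ -1.0238e-6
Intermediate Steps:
Pow(Add(Mul(Add(168, -85), -22), -974888), -1) = Pow(Add(Mul(83, -22), -974888), -1) = Pow(Add(-1826, -974888), -1) = Pow(-976714, -1) = Rational(-1, 976714)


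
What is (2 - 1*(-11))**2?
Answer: 169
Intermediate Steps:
(2 - 1*(-11))**2 = (2 + 11)**2 = 13**2 = 169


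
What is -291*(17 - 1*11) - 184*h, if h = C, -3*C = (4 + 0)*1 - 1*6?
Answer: -5606/3 ≈ -1868.7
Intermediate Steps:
C = ⅔ (C = -((4 + 0)*1 - 1*6)/3 = -(4*1 - 6)/3 = -(4 - 6)/3 = -⅓*(-2) = ⅔ ≈ 0.66667)
h = ⅔ ≈ 0.66667
-291*(17 - 1*11) - 184*h = -291*(17 - 1*11) - 184*⅔ = -291*(17 - 11) - 368/3 = -291*6 - 368/3 = -1746 - 368/3 = -5606/3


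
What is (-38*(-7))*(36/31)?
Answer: 9576/31 ≈ 308.90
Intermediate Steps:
(-38*(-7))*(36/31) = 266*(36*(1/31)) = 266*(36/31) = 9576/31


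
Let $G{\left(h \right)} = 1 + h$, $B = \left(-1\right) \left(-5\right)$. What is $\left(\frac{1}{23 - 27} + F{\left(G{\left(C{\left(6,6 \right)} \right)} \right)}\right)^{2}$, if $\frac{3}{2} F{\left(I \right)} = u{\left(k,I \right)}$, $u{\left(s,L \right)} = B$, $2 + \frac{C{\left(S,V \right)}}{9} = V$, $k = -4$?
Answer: $\frac{1369}{144} \approx 9.5069$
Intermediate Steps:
$B = 5$
$C{\left(S,V \right)} = -18 + 9 V$
$u{\left(s,L \right)} = 5$
$F{\left(I \right)} = \frac{10}{3}$ ($F{\left(I \right)} = \frac{2}{3} \cdot 5 = \frac{10}{3}$)
$\left(\frac{1}{23 - 27} + F{\left(G{\left(C{\left(6,6 \right)} \right)} \right)}\right)^{2} = \left(\frac{1}{23 - 27} + \frac{10}{3}\right)^{2} = \left(\frac{1}{-4} + \frac{10}{3}\right)^{2} = \left(- \frac{1}{4} + \frac{10}{3}\right)^{2} = \left(\frac{37}{12}\right)^{2} = \frac{1369}{144}$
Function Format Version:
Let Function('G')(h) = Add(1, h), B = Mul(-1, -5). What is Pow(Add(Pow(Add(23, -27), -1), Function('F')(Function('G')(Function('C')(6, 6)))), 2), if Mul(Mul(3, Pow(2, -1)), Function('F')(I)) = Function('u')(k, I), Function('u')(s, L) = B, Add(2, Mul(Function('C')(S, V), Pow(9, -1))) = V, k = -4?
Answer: Rational(1369, 144) ≈ 9.5069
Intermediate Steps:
B = 5
Function('C')(S, V) = Add(-18, Mul(9, V))
Function('u')(s, L) = 5
Function('F')(I) = Rational(10, 3) (Function('F')(I) = Mul(Rational(2, 3), 5) = Rational(10, 3))
Pow(Add(Pow(Add(23, -27), -1), Function('F')(Function('G')(Function('C')(6, 6)))), 2) = Pow(Add(Pow(Add(23, -27), -1), Rational(10, 3)), 2) = Pow(Add(Pow(-4, -1), Rational(10, 3)), 2) = Pow(Add(Rational(-1, 4), Rational(10, 3)), 2) = Pow(Rational(37, 12), 2) = Rational(1369, 144)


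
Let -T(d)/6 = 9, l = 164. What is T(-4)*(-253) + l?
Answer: 13826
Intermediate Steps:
T(d) = -54 (T(d) = -6*9 = -54)
T(-4)*(-253) + l = -54*(-253) + 164 = 13662 + 164 = 13826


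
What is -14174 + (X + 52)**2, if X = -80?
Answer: -13390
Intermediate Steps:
-14174 + (X + 52)**2 = -14174 + (-80 + 52)**2 = -14174 + (-28)**2 = -14174 + 784 = -13390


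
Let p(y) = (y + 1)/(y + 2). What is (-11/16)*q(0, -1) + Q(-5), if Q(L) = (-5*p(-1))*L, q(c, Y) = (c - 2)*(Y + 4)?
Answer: 33/8 ≈ 4.1250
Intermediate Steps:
q(c, Y) = (-2 + c)*(4 + Y)
p(y) = (1 + y)/(2 + y)
Q(L) = 0 (Q(L) = (-5*(1 - 1)/(2 - 1))*L = (-5*0/1)*L = (-5*0)*L = 0*L = 0)
(-11/16)*q(0, -1) + Q(-5) = (-11/16)*(-8 - 2*(-1) + 4*0 - 1*0) + 0 = (-11*1/16)*(-8 + 2 + 0 + 0) + 0 = -11/16*(-6) + 0 = 33/8 + 0 = 33/8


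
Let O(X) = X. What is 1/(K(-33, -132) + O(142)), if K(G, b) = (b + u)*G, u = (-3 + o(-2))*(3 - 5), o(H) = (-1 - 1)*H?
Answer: 1/4564 ≈ 0.00021911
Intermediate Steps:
o(H) = -2*H
u = -2 (u = (-3 - 2*(-2))*(3 - 5) = (-3 + 4)*(-2) = 1*(-2) = -2)
K(G, b) = G*(-2 + b) (K(G, b) = (b - 2)*G = (-2 + b)*G = G*(-2 + b))
1/(K(-33, -132) + O(142)) = 1/(-33*(-2 - 132) + 142) = 1/(-33*(-134) + 142) = 1/(4422 + 142) = 1/4564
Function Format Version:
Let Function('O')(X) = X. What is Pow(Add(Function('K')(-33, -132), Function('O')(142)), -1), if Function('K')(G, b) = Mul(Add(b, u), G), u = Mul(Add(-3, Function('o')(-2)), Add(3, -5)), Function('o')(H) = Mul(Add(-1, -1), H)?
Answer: Rational(1, 4564) ≈ 0.00021911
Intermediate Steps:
Function('o')(H) = Mul(-2, H)
u = -2 (u = Mul(Add(-3, Mul(-2, -2)), Add(3, -5)) = Mul(Add(-3, 4), -2) = Mul(1, -2) = -2)
Function('K')(G, b) = Mul(G, Add(-2, b)) (Function('K')(G, b) = Mul(Add(b, -2), G) = Mul(Add(-2, b), G) = Mul(G, Add(-2, b)))
Pow(Add(Function('K')(-33, -132), Function('O')(142)), -1) = Pow(Add(Mul(-33, Add(-2, -132)), 142), -1) = Pow(Add(Mul(-33, -134), 142), -1) = Pow(Add(4422, 142), -1) = Pow(4564, -1) = Rational(1, 4564)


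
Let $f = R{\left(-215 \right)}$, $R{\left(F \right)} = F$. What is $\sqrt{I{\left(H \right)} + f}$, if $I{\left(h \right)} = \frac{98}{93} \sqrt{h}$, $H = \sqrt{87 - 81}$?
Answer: $\frac{\sqrt{-1859535 + 9114 \sqrt[4]{6}}}{93} \approx 14.607 i$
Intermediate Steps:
$f = -215$
$H = \sqrt{6} \approx 2.4495$
$I{\left(h \right)} = \frac{98 \sqrt{h}}{93}$ ($I{\left(h \right)} = 98 \cdot \frac{1}{93} \sqrt{h} = \frac{98 \sqrt{h}}{93}$)
$\sqrt{I{\left(H \right)} + f} = \sqrt{\frac{98 \sqrt{\sqrt{6}}}{93} - 215} = \sqrt{\frac{98 \sqrt[4]{6}}{93} - 215} = \sqrt{-215 + \frac{98 \sqrt[4]{6}}{93}}$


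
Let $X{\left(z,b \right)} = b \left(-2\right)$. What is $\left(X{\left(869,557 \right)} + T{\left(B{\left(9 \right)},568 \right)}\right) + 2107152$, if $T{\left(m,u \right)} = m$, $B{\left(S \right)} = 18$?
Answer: $2106056$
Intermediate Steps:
$X{\left(z,b \right)} = - 2 b$
$\left(X{\left(869,557 \right)} + T{\left(B{\left(9 \right)},568 \right)}\right) + 2107152 = \left(\left(-2\right) 557 + 18\right) + 2107152 = \left(-1114 + 18\right) + 2107152 = -1096 + 2107152 = 2106056$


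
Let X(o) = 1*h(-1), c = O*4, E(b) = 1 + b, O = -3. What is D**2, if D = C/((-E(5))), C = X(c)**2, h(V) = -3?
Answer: 9/4 ≈ 2.2500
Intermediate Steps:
c = -12 (c = -3*4 = -12)
X(o) = -3 (X(o) = 1*(-3) = -3)
C = 9 (C = (-3)**2 = 9)
D = -3/2 (D = 9/((-(1 + 5))) = 9/((-1*6)) = 9/(-6) = 9*(-1/6) = -3/2 ≈ -1.5000)
D**2 = (-3/2)**2 = 9/4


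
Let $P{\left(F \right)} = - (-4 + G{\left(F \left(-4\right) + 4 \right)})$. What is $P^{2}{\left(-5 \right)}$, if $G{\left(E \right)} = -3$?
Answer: $49$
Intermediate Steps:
$P{\left(F \right)} = 7$ ($P{\left(F \right)} = - (-4 - 3) = \left(-1\right) \left(-7\right) = 7$)
$P^{2}{\left(-5 \right)} = 7^{2} = 49$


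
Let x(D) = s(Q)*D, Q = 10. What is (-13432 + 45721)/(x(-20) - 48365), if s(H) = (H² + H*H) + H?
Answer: -32289/52565 ≈ -0.61427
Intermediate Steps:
s(H) = H + 2*H² (s(H) = (H² + H²) + H = 2*H² + H = H + 2*H²)
x(D) = 210*D (x(D) = (10*(1 + 2*10))*D = (10*(1 + 20))*D = (10*21)*D = 210*D)
(-13432 + 45721)/(x(-20) - 48365) = (-13432 + 45721)/(210*(-20) - 48365) = 32289/(-4200 - 48365) = 32289/(-52565) = 32289*(-1/52565) = -32289/52565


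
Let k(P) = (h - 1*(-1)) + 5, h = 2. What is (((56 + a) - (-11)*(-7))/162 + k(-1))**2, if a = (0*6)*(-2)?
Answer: 180625/2916 ≈ 61.943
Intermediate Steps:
k(P) = 8 (k(P) = (2 - 1*(-1)) + 5 = (2 + 1) + 5 = 3 + 5 = 8)
a = 0 (a = 0*(-2) = 0)
(((56 + a) - (-11)*(-7))/162 + k(-1))**2 = (((56 + 0) - (-11)*(-7))/162 + 8)**2 = ((56 - 1*77)*(1/162) + 8)**2 = ((56 - 77)*(1/162) + 8)**2 = (-21*1/162 + 8)**2 = (-7/54 + 8)**2 = (425/54)**2 = 180625/2916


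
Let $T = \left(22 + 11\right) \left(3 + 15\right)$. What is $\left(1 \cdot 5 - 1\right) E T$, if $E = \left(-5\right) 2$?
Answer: $-23760$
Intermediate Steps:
$E = -10$
$T = 594$ ($T = 33 \cdot 18 = 594$)
$\left(1 \cdot 5 - 1\right) E T = \left(1 \cdot 5 - 1\right) \left(-10\right) 594 = \left(5 - 1\right) \left(-10\right) 594 = 4 \left(-10\right) 594 = \left(-40\right) 594 = -23760$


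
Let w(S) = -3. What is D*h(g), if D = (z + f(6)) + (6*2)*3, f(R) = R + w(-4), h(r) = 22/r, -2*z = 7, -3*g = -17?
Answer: 2343/17 ≈ 137.82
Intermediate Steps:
g = 17/3 (g = -⅓*(-17) = 17/3 ≈ 5.6667)
z = -7/2 (z = -½*7 = -7/2 ≈ -3.5000)
f(R) = -3 + R (f(R) = R - 3 = -3 + R)
D = 71/2 (D = (-7/2 + (-3 + 6)) + (6*2)*3 = (-7/2 + 3) + 12*3 = -½ + 36 = 71/2 ≈ 35.500)
D*h(g) = 71*(22/(17/3))/2 = 71*(22*(3/17))/2 = (71/2)*(66/17) = 2343/17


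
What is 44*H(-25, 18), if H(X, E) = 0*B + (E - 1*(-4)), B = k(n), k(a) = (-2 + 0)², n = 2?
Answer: 968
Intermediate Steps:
k(a) = 4 (k(a) = (-2)² = 4)
B = 4
H(X, E) = 4 + E (H(X, E) = 0*4 + (E - 1*(-4)) = 0 + (E + 4) = 0 + (4 + E) = 4 + E)
44*H(-25, 18) = 44*(4 + 18) = 44*22 = 968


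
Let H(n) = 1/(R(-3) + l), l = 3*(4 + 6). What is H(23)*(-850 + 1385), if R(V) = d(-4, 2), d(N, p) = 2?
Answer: 535/32 ≈ 16.719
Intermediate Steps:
R(V) = 2
l = 30 (l = 3*10 = 30)
H(n) = 1/32 (H(n) = 1/(2 + 30) = 1/32)
H(23)*(-850 + 1385) = (-850 + 1385)/32 = (1/32)*535 = 535/32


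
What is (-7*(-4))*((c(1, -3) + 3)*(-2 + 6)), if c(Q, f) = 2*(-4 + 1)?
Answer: -336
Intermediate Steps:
c(Q, f) = -6 (c(Q, f) = 2*(-3) = -6)
(-7*(-4))*((c(1, -3) + 3)*(-2 + 6)) = (-7*(-4))*((-6 + 3)*(-2 + 6)) = 28*(-3*4) = 28*(-12) = -336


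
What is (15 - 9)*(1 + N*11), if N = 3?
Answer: 204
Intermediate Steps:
(15 - 9)*(1 + N*11) = (15 - 9)*(1 + 3*11) = 6*(1 + 33) = 6*34 = 204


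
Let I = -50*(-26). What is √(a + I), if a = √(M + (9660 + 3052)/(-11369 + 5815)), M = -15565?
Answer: √(10025247700 + 2777*I*√120050712497)/2777 ≈ 36.097 + 1.7283*I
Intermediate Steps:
a = I*√120050712497/2777 (a = √(-15565 + (9660 + 3052)/(-11369 + 5815)) = √(-15565 + 12712/(-5554)) = √(-15565 + 12712*(-1/5554)) = √(-15565 - 6356/2777) = √(-43230361/2777) = I*√120050712497/2777 ≈ 124.77*I)
I = 1300
√(a + I) = √(I*√120050712497/2777 + 1300) = √(1300 + I*√120050712497/2777)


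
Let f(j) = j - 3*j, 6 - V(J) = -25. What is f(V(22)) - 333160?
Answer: -333222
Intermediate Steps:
V(J) = 31 (V(J) = 6 - 1*(-25) = 6 + 25 = 31)
f(j) = -2*j
f(V(22)) - 333160 = -2*31 - 333160 = -62 - 333160 = -333222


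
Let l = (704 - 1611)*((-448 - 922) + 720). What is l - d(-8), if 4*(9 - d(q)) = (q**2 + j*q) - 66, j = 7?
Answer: 1179053/2 ≈ 5.8953e+5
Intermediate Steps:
d(q) = 51/2 - 7*q/4 - q**2/4 (d(q) = 9 - ((q**2 + 7*q) - 66)/4 = 9 - (-66 + q**2 + 7*q)/4 = 9 + (33/2 - 7*q/4 - q**2/4) = 51/2 - 7*q/4 - q**2/4)
l = 589550 (l = -907*(-1370 + 720) = -907*(-650) = 589550)
l - d(-8) = 589550 - (51/2 - 7/4*(-8) - 1/4*(-8)**2) = 589550 - (51/2 + 14 - 1/4*64) = 589550 - (51/2 + 14 - 16) = 589550 - 1*47/2 = 589550 - 47/2 = 1179053/2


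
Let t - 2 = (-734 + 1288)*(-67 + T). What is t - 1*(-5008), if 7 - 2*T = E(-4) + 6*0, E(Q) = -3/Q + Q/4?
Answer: -120399/4 ≈ -30100.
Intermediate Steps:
E(Q) = -3/Q + Q/4 (E(Q) = -3/Q + Q*(¼) = -3/Q + Q/4)
T = 29/8 (T = 7/2 - ((-3/(-4) + (¼)*(-4)) + 6*0)/2 = 7/2 - ((-3*(-¼) - 1) + 0)/2 = 7/2 - ((¾ - 1) + 0)/2 = 7/2 - (-¼ + 0)/2 = 7/2 - ½*(-¼) = 7/2 + ⅛ = 29/8 ≈ 3.6250)
t = -140431/4 (t = 2 + (-734 + 1288)*(-67 + 29/8) = 2 + 554*(-507/8) = 2 - 140439/4 = -140431/4 ≈ -35108.)
t - 1*(-5008) = -140431/4 - 1*(-5008) = -140431/4 + 5008 = -120399/4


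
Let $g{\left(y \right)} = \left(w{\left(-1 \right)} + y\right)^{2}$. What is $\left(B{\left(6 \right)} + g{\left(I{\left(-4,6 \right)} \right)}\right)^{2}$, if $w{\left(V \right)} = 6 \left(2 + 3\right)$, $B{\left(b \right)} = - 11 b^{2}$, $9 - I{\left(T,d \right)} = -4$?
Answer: $2111209$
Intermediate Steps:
$I{\left(T,d \right)} = 13$ ($I{\left(T,d \right)} = 9 - -4 = 9 + 4 = 13$)
$w{\left(V \right)} = 30$ ($w{\left(V \right)} = 6 \cdot 5 = 30$)
$g{\left(y \right)} = \left(30 + y\right)^{2}$
$\left(B{\left(6 \right)} + g{\left(I{\left(-4,6 \right)} \right)}\right)^{2} = \left(- 11 \cdot 6^{2} + \left(30 + 13\right)^{2}\right)^{2} = \left(\left(-11\right) 36 + 43^{2}\right)^{2} = \left(-396 + 1849\right)^{2} = 1453^{2} = 2111209$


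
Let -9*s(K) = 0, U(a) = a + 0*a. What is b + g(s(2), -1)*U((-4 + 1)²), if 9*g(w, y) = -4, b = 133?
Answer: 129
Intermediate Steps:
U(a) = a (U(a) = a + 0 = a)
s(K) = 0 (s(K) = -⅑*0 = 0)
g(w, y) = -4/9 (g(w, y) = (⅑)*(-4) = -4/9)
b + g(s(2), -1)*U((-4 + 1)²) = 133 - 4*(-4 + 1)²/9 = 133 - 4/9*(-3)² = 133 - 4/9*9 = 133 - 4 = 129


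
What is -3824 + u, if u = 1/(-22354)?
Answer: -85481697/22354 ≈ -3824.0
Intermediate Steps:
u = -1/22354 ≈ -4.4735e-5
-3824 + u = -3824 - 1/22354 = -85481697/22354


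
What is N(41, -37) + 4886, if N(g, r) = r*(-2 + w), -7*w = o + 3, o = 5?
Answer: 35016/7 ≈ 5002.3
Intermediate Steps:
w = -8/7 (w = -(5 + 3)/7 = -1/7*8 = -8/7 ≈ -1.1429)
N(g, r) = -22*r/7 (N(g, r) = r*(-2 - 8/7) = r*(-22/7) = -22*r/7)
N(41, -37) + 4886 = -22/7*(-37) + 4886 = 814/7 + 4886 = 35016/7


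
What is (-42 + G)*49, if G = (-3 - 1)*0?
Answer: -2058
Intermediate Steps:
G = 0 (G = -4*0 = 0)
(-42 + G)*49 = (-42 + 0)*49 = -42*49 = -2058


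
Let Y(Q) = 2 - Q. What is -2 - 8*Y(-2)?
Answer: -34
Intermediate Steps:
-2 - 8*Y(-2) = -2 - 8*(2 - 1*(-2)) = -2 - 8*(2 + 2) = -2 - 8*4 = -2 - 32 = -34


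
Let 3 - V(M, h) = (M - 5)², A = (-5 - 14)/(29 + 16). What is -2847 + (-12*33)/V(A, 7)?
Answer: -151401567/53461 ≈ -2832.0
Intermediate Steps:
A = -19/45 ≈ -0.42222
V(M, h) = 3 - (-5 + M)² (V(M, h) = 3 - (M - 5)² = 3 - (-5 + M)²)
-2847 + (-12*33)/V(A, 7) = -2847 + (-12*33)/(3 - (-5 - 19/45)²) = -2847 - 396/(3 - (-244/45)²) = -2847 - 396/(3 - 1*59536/2025) = -2847 - 396/(3 - 59536/2025) = -2847 - 396/(-53461/2025) = -2847 - 396*(-2025/53461) = -2847 + 801900/53461 = -151401567/53461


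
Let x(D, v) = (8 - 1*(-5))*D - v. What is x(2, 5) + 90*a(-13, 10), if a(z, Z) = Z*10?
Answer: 9021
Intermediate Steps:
x(D, v) = -v + 13*D (x(D, v) = (8 + 5)*D - v = 13*D - v = -v + 13*D)
a(z, Z) = 10*Z
x(2, 5) + 90*a(-13, 10) = (-1*5 + 13*2) + 90*(10*10) = (-5 + 26) + 90*100 = 21 + 9000 = 9021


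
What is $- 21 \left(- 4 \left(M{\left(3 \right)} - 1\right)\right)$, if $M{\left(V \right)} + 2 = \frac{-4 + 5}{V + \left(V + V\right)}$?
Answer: $- \frac{728}{3} \approx -242.67$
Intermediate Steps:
$M{\left(V \right)} = -2 + \frac{1}{3 V}$ ($M{\left(V \right)} = -2 + \frac{-4 + 5}{V + \left(V + V\right)} = -2 + 1 \frac{1}{V + 2 V} = -2 + 1 \frac{1}{3 V} = -2 + \frac{1}{3 V}$)
$- 21 \left(- 4 \left(M{\left(3 \right)} - 1\right)\right) = - 21 \left(- 4 \left(\left(-2 + \frac{1}{3 \cdot 3}\right) - 1\right)\right) = - 21 \left(- 4 \left(\left(-2 + \frac{1}{3} \cdot \frac{1}{3}\right) - 1\right)\right) = - 21 \left(- 4 \left(\left(-2 + \frac{1}{9}\right) - 1\right)\right) = - 21 \left(- 4 \left(- \frac{17}{9} - 1\right)\right) = - 21 \left(\left(-4\right) \left(- \frac{26}{9}\right)\right) = \left(-21\right) \frac{104}{9} = - \frac{728}{3}$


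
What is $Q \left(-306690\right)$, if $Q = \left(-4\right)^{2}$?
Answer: $-4907040$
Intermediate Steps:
$Q = 16$
$Q \left(-306690\right) = 16 \left(-306690\right) = -4907040$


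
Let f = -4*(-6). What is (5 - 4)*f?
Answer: 24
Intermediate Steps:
f = 24
(5 - 4)*f = (5 - 4)*24 = 1*24 = 24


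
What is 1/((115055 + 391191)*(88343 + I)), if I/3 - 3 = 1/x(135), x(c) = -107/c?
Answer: 107/4785674555714 ≈ 2.2358e-11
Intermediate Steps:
I = 558/107 (I = 9 + 3/((-107/135)) = 9 + 3/((-107*1/135)) = 9 + 3/(-107/135) = 9 + 3*(-135/107) = 9 - 405/107 = 558/107 ≈ 5.2150)
1/((115055 + 391191)*(88343 + I)) = 1/((115055 + 391191)*(88343 + 558/107)) = 1/(506246*(9453259/107)) = 1/(4785674555714/107) = 107/4785674555714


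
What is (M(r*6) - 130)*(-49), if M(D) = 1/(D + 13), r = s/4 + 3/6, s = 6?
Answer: 159201/25 ≈ 6368.0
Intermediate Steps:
r = 2 (r = 6/4 + 3/6 = 6*(¼) + 3*(⅙) = 3/2 + ½ = 2)
M(D) = 1/(13 + D)
(M(r*6) - 130)*(-49) = (1/(13 + 2*6) - 130)*(-49) = (1/(13 + 12) - 130)*(-49) = (1/25 - 130)*(-49) = -3249/25*(-49) = 159201/25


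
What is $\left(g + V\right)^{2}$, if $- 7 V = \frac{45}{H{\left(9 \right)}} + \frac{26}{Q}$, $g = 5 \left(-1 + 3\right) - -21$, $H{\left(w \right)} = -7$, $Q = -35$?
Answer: $\frac{61559716}{60025} \approx 1025.6$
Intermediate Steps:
$g = 31$ ($g = 5 \cdot 2 + 21 = 10 + 21 = 31$)
$V = \frac{251}{245}$ ($V = - \frac{\frac{45}{-7} + \frac{26}{-35}}{7} = - \frac{45 \left(- \frac{1}{7}\right) + 26 \left(- \frac{1}{35}\right)}{7} = - \frac{- \frac{45}{7} - \frac{26}{35}}{7} = \left(- \frac{1}{7}\right) \left(- \frac{251}{35}\right) = \frac{251}{245} \approx 1.0245$)
$\left(g + V\right)^{2} = \left(31 + \frac{251}{245}\right)^{2} = \left(\frac{7846}{245}\right)^{2} = \frac{61559716}{60025}$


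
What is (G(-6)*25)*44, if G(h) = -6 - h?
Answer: 0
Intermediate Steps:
(G(-6)*25)*44 = ((-6 - 1*(-6))*25)*44 = ((-6 + 6)*25)*44 = (0*25)*44 = 0*44 = 0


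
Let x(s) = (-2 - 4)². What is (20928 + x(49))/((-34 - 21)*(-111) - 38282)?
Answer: -20964/32177 ≈ -0.65152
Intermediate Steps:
x(s) = 36 (x(s) = (-6)² = 36)
(20928 + x(49))/((-34 - 21)*(-111) - 38282) = (20928 + 36)/((-34 - 21)*(-111) - 38282) = 20964/(-55*(-111) - 38282) = 20964/(6105 - 38282) = 20964/(-32177) = 20964*(-1/32177) = -20964/32177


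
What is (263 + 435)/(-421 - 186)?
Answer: -698/607 ≈ -1.1499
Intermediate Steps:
(263 + 435)/(-421 - 186) = 698/(-607) = 698*(-1/607) = -698/607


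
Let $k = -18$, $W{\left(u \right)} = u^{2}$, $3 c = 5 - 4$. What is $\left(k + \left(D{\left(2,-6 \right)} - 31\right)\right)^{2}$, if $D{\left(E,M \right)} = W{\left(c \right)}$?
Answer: $\frac{193600}{81} \approx 2390.1$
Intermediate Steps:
$c = \frac{1}{3}$ ($c = \frac{5 - 4}{3} = \frac{1}{3} \cdot 1 = \frac{1}{3} \approx 0.33333$)
$D{\left(E,M \right)} = \frac{1}{9}$ ($D{\left(E,M \right)} = \left(\frac{1}{3}\right)^{2} = \frac{1}{9}$)
$\left(k + \left(D{\left(2,-6 \right)} - 31\right)\right)^{2} = \left(-18 + \left(\frac{1}{9} - 31\right)\right)^{2} = \left(-18 - \frac{278}{9}\right)^{2} = \left(- \frac{440}{9}\right)^{2} = \frac{193600}{81}$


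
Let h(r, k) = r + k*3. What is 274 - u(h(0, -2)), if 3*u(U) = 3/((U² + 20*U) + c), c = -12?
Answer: 26305/96 ≈ 274.01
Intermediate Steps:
h(r, k) = r + 3*k
u(U) = 1/(-12 + U² + 20*U) (u(U) = (3/((U² + 20*U) - 12))/3 = (3/(-12 + U² + 20*U))/3 = 1/(-12 + U² + 20*U))
274 - u(h(0, -2)) = 274 - 1/(-12 + (0 + 3*(-2))² + 20*(0 + 3*(-2))) = 274 - 1/(-12 + (0 - 6)² + 20*(0 - 6)) = 274 - 1/(-12 + (-6)² + 20*(-6)) = 274 - 1/(-12 + 36 - 120) = 274 - 1/(-96) = 274 - 1*(-1/96) = 274 + 1/96 = 26305/96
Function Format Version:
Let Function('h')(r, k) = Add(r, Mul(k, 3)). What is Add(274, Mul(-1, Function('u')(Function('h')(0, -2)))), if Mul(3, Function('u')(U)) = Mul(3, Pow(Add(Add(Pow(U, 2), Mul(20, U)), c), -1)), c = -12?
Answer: Rational(26305, 96) ≈ 274.01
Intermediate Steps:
Function('h')(r, k) = Add(r, Mul(3, k))
Function('u')(U) = Pow(Add(-12, Pow(U, 2), Mul(20, U)), -1) (Function('u')(U) = Mul(Rational(1, 3), Mul(3, Pow(Add(Add(Pow(U, 2), Mul(20, U)), -12), -1))) = Mul(Rational(1, 3), Mul(3, Pow(Add(-12, Pow(U, 2), Mul(20, U)), -1))) = Pow(Add(-12, Pow(U, 2), Mul(20, U)), -1))
Add(274, Mul(-1, Function('u')(Function('h')(0, -2)))) = Add(274, Mul(-1, Pow(Add(-12, Pow(Add(0, Mul(3, -2)), 2), Mul(20, Add(0, Mul(3, -2)))), -1))) = Add(274, Mul(-1, Pow(Add(-12, Pow(Add(0, -6), 2), Mul(20, Add(0, -6))), -1))) = Add(274, Mul(-1, Pow(Add(-12, Pow(-6, 2), Mul(20, -6)), -1))) = Add(274, Mul(-1, Pow(Add(-12, 36, -120), -1))) = Add(274, Mul(-1, Pow(-96, -1))) = Add(274, Mul(-1, Rational(-1, 96))) = Add(274, Rational(1, 96)) = Rational(26305, 96)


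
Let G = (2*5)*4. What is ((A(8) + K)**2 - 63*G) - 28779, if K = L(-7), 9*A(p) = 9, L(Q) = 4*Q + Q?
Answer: -30143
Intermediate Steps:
G = 40 (G = 10*4 = 40)
L(Q) = 5*Q
A(p) = 1 (A(p) = (1/9)*9 = 1)
K = -35 (K = 5*(-7) = -35)
((A(8) + K)**2 - 63*G) - 28779 = ((1 - 35)**2 - 63*40) - 28779 = ((-34)**2 - 2520) - 28779 = (1156 - 2520) - 28779 = -1364 - 28779 = -30143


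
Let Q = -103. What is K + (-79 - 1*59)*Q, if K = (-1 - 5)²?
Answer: 14250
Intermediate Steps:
K = 36 (K = (-6)² = 36)
K + (-79 - 1*59)*Q = 36 + (-79 - 1*59)*(-103) = 36 + (-79 - 59)*(-103) = 36 - 138*(-103) = 36 + 14214 = 14250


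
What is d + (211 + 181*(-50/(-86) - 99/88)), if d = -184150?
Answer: -63308863/344 ≈ -1.8404e+5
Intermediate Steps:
d + (211 + 181*(-50/(-86) - 99/88)) = -184150 + (211 + 181*(-50/(-86) - 99/88)) = -184150 + (211 + 181*(-50*(-1/86) - 99*1/88)) = -184150 + (211 + 181*(25/43 - 9/8)) = -184150 + (211 + 181*(-187/344)) = -184150 + (211 - 33847/344) = -184150 + 38737/344 = -63308863/344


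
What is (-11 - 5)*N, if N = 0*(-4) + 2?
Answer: -32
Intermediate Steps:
N = 2 (N = 0 + 2 = 2)
(-11 - 5)*N = (-11 - 5)*2 = -16*2 = -32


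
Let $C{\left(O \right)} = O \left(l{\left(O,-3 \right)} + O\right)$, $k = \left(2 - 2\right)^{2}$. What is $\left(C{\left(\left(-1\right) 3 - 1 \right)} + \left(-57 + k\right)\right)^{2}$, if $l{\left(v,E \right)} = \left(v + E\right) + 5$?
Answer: $1089$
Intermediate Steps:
$l{\left(v,E \right)} = 5 + E + v$ ($l{\left(v,E \right)} = \left(E + v\right) + 5 = 5 + E + v$)
$k = 0$ ($k = 0^{2} = 0$)
$C{\left(O \right)} = O \left(2 + 2 O\right)$ ($C{\left(O \right)} = O \left(\left(5 - 3 + O\right) + O\right) = O \left(\left(2 + O\right) + O\right) = O \left(2 + 2 O\right)$)
$\left(C{\left(\left(-1\right) 3 - 1 \right)} + \left(-57 + k\right)\right)^{2} = \left(2 \left(\left(-1\right) 3 - 1\right) \left(1 - 4\right) + \left(-57 + 0\right)\right)^{2} = \left(2 \left(-3 - 1\right) \left(1 - 4\right) - 57\right)^{2} = \left(2 \left(-4\right) \left(1 - 4\right) - 57\right)^{2} = \left(2 \left(-4\right) \left(-3\right) - 57\right)^{2} = \left(24 - 57\right)^{2} = \left(-33\right)^{2} = 1089$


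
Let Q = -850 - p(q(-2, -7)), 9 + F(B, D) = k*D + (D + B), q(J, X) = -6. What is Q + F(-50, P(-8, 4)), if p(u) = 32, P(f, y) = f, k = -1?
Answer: -941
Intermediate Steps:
F(B, D) = -9 + B (F(B, D) = -9 + (-D + (D + B)) = -9 + (-D + (B + D)) = -9 + B)
Q = -882 (Q = -850 - 1*32 = -850 - 32 = -882)
Q + F(-50, P(-8, 4)) = -882 + (-9 - 50) = -882 - 59 = -941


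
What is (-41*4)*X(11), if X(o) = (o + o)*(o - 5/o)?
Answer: -38048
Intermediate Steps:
X(o) = 2*o*(o - 5/o) (X(o) = (2*o)*(o - 5/o) = 2*o*(o - 5/o))
(-41*4)*X(11) = (-41*4)*(-10 + 2*11**2) = -164*(-10 + 2*121) = -164*(-10 + 242) = -164*232 = -38048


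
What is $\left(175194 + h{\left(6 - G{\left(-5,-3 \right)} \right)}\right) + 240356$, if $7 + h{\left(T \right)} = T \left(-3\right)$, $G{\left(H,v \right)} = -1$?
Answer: $415522$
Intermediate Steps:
$h{\left(T \right)} = -7 - 3 T$ ($h{\left(T \right)} = -7 + T \left(-3\right) = -7 - 3 T$)
$\left(175194 + h{\left(6 - G{\left(-5,-3 \right)} \right)}\right) + 240356 = \left(175194 - \left(7 + 3 \left(6 - -1\right)\right)\right) + 240356 = \left(175194 - \left(7 + 3 \left(6 + 1\right)\right)\right) + 240356 = \left(175194 - 28\right) + 240356 = 175166 + 240356 = 415522$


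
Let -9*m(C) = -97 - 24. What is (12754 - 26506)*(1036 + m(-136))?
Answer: -14431960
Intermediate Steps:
m(C) = 121/9 (m(C) = -(-97 - 24)/9 = -⅑*(-121) = 121/9)
(12754 - 26506)*(1036 + m(-136)) = (12754 - 26506)*(1036 + 121/9) = -13752*9445/9 = -14431960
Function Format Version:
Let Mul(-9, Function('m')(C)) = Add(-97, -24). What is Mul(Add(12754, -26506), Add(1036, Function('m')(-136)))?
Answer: -14431960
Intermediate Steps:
Function('m')(C) = Rational(121, 9) (Function('m')(C) = Mul(Rational(-1, 9), Add(-97, -24)) = Mul(Rational(-1, 9), -121) = Rational(121, 9))
Mul(Add(12754, -26506), Add(1036, Function('m')(-136))) = Mul(Add(12754, -26506), Add(1036, Rational(121, 9))) = Mul(-13752, Rational(9445, 9)) = -14431960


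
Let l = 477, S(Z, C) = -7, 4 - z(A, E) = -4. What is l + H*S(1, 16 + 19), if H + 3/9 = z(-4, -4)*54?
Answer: -7634/3 ≈ -2544.7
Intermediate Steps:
z(A, E) = 8 (z(A, E) = 4 - 1*(-4) = 4 + 4 = 8)
H = 1295/3 (H = -1/3 + 8*54 = -1/3 + 432 = 1295/3 ≈ 431.67)
l + H*S(1, 16 + 19) = 477 + (1295/3)*(-7) = 477 - 9065/3 = -7634/3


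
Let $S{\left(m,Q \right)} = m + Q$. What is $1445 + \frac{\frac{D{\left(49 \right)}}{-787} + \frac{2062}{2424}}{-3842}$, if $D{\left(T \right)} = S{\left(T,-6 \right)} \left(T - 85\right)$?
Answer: $\frac{5295443508787}{3664668648} \approx 1445.0$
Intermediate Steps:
$S{\left(m,Q \right)} = Q + m$
$D{\left(T \right)} = \left(-85 + T\right) \left(-6 + T\right)$ ($D{\left(T \right)} = \left(-6 + T\right) \left(T - 85\right) = \left(-6 + T\right) \left(-85 + T\right) = \left(-85 + T\right) \left(-6 + T\right)$)
$1445 + \frac{\frac{D{\left(49 \right)}}{-787} + \frac{2062}{2424}}{-3842} = 1445 + \frac{\frac{\left(-85 + 49\right) \left(-6 + 49\right)}{-787} + \frac{2062}{2424}}{-3842} = 1445 + \left(\left(-36\right) 43 \left(- \frac{1}{787}\right) + 2062 \cdot \frac{1}{2424}\right) \left(- \frac{1}{3842}\right) = 1445 + \left(\left(-1548\right) \left(- \frac{1}{787}\right) + \frac{1031}{1212}\right) \left(- \frac{1}{3842}\right) = 1445 + \left(\frac{1548}{787} + \frac{1031}{1212}\right) \left(- \frac{1}{3842}\right) = 1445 + \frac{2687573}{953844} \left(- \frac{1}{3842}\right) = 1445 - \frac{2687573}{3664668648} = \frac{5295443508787}{3664668648}$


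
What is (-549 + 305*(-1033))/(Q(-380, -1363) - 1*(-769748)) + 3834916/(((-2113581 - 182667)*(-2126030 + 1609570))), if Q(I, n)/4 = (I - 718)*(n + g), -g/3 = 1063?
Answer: -23388338140727263/1538889537971057160 ≈ -0.015198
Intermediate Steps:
g = -3189 (g = -3*1063 = -3189)
Q(I, n) = 4*(-3189 + n)*(-718 + I) (Q(I, n) = 4*((I - 718)*(n - 3189)) = 4*((-718 + I)*(-3189 + n)) = 4*((-3189 + n)*(-718 + I)) = 4*(-3189 + n)*(-718 + I))
(-549 + 305*(-1033))/(Q(-380, -1363) - 1*(-769748)) + 3834916/(((-2113581 - 182667)*(-2126030 + 1609570))) = (-549 + 305*(-1033))/((9158808 - 12756*(-380) - 2872*(-1363) + 4*(-380)*(-1363)) - 1*(-769748)) + 3834916/(((-2113581 - 182667)*(-2126030 + 1609570))) = (-549 - 315065)/((9158808 + 4847280 + 3914536 + 2071760) + 769748) + 3834916/((-2296248*(-516460))) = -315614/(19992384 + 769748) + 3834916/1185920242080 = -315614/20762132 + 3834916*(1/1185920242080) = -315614*1/20762132 + 958729/296480060520 = -157807/10381066 + 958729/296480060520 = -23388338140727263/1538889537971057160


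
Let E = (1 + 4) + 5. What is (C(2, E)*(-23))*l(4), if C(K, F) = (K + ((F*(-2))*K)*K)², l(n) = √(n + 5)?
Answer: -419796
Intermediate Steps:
E = 10 (E = 5 + 5 = 10)
l(n) = √(5 + n)
C(K, F) = (K - 2*F*K²)² (C(K, F) = (K + ((-2*F)*K)*K)² = (K + (-2*F*K)*K)² = (K - 2*F*K²)²)
(C(2, E)*(-23))*l(4) = ((2²*(-1 + 2*10*2)²)*(-23))*√(5 + 4) = ((4*(-1 + 40)²)*(-23))*√9 = ((4*39²)*(-23))*3 = ((4*1521)*(-23))*3 = (6084*(-23))*3 = -139932*3 = -419796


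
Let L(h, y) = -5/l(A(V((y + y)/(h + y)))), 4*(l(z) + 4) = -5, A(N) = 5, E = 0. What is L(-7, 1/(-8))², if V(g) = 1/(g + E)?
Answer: 400/441 ≈ 0.90703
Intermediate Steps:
V(g) = 1/g (V(g) = 1/(g + 0) = 1/g)
l(z) = -21/4 (l(z) = -4 + (¼)*(-5) = -4 - 5/4 = -21/4)
L(h, y) = 20/21 (L(h, y) = -5/(-21/4) = -5*(-4/21) = 20/21)
L(-7, 1/(-8))² = (20/21)² = 400/441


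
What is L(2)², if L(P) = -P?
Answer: 4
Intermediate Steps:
L(2)² = (-1*2)² = (-2)² = 4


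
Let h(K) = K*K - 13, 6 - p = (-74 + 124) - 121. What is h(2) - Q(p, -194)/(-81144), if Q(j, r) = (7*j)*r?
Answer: -8519/828 ≈ -10.289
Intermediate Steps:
p = 77 (p = 6 - ((-74 + 124) - 121) = 6 - (50 - 121) = 6 - 1*(-71) = 6 + 71 = 77)
Q(j, r) = 7*j*r
h(K) = -13 + K² (h(K) = K² - 13 = -13 + K²)
h(2) - Q(p, -194)/(-81144) = (-13 + 2²) - 7*77*(-194)/(-81144) = (-13 + 4) - (-104566)*(-1)/81144 = -9 - 1*1067/828 = -9 - 1067/828 = -8519/828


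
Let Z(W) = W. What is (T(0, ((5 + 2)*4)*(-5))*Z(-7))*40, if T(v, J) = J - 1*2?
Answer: 39760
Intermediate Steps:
T(v, J) = -2 + J (T(v, J) = J - 2 = -2 + J)
(T(0, ((5 + 2)*4)*(-5))*Z(-7))*40 = ((-2 + ((5 + 2)*4)*(-5))*(-7))*40 = ((-2 + (7*4)*(-5))*(-7))*40 = ((-2 + 28*(-5))*(-7))*40 = ((-2 - 140)*(-7))*40 = -142*(-7)*40 = 994*40 = 39760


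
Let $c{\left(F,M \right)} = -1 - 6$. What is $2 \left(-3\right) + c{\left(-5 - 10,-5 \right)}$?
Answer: $-13$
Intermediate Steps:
$c{\left(F,M \right)} = -7$ ($c{\left(F,M \right)} = -1 - 6 = -7$)
$2 \left(-3\right) + c{\left(-5 - 10,-5 \right)} = 2 \left(-3\right) - 7 = -6 - 7 = -13$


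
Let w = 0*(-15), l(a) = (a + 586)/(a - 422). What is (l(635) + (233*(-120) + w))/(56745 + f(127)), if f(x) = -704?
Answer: -1984753/3978911 ≈ -0.49882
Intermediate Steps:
l(a) = (586 + a)/(-422 + a)
w = 0
(l(635) + (233*(-120) + w))/(56745 + f(127)) = ((586 + 635)/(-422 + 635) + (233*(-120) + 0))/(56745 - 704) = (1221/213 + (-27960 + 0))/56041 = ((1/213)*1221 - 27960)*(1/56041) = (407/71 - 27960)*(1/56041) = -1984753/71*1/56041 = -1984753/3978911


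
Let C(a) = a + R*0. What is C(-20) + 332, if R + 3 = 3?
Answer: 312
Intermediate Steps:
R = 0 (R = -3 + 3 = 0)
C(a) = a (C(a) = a + 0*0 = a + 0 = a)
C(-20) + 332 = -20 + 332 = 312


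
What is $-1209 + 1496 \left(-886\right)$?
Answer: $-1326665$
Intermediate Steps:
$-1209 + 1496 \left(-886\right) = -1209 - 1325456 = -1326665$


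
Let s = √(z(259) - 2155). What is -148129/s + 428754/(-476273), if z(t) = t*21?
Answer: -22566/25067 - 148129*√821/1642 ≈ -2585.8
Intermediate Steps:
z(t) = 21*t
s = 2*√821 (s = √(21*259 - 2155) = √(5439 - 2155) = √3284 = 2*√821 ≈ 57.306)
-148129/s + 428754/(-476273) = -148129*√821/1642 + 428754/(-476273) = -148129*√821/1642 + 428754*(-1/476273) = -148129*√821/1642 - 22566/25067 = -22566/25067 - 148129*√821/1642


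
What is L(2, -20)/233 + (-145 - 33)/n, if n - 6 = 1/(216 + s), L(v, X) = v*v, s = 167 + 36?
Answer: -17367546/585995 ≈ -29.638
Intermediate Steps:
s = 203
L(v, X) = v²
n = 2515/419 (n = 6 + 1/(216 + 203) = 6 + 1/419 = 2515/419 ≈ 6.0024)
L(2, -20)/233 + (-145 - 33)/n = 2²/233 + (-145 - 33)/(2515/419) = 4*(1/233) - 178*419/2515 = 4/233 - 74582/2515 = -17367546/585995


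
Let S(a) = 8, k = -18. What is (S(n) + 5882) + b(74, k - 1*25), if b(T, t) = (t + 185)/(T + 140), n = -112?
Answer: 630301/107 ≈ 5890.7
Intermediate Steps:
b(T, t) = (185 + t)/(140 + T)
(S(n) + 5882) + b(74, k - 1*25) = (8 + 5882) + (185 + (-18 - 1*25))/(140 + 74) = 5890 + (185 + (-18 - 25))/214 = 5890 + (185 - 43)/214 = 5890 + (1/214)*142 = 5890 + 71/107 = 630301/107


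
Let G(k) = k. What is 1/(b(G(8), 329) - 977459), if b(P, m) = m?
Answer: -1/977130 ≈ -1.0234e-6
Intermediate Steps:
1/(b(G(8), 329) - 977459) = 1/(329 - 977459) = 1/(-977130) = -1/977130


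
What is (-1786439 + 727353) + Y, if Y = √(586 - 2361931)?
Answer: -1059086 + I*√2361345 ≈ -1.0591e+6 + 1536.7*I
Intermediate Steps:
Y = I*√2361345 (Y = √(-2361345) = I*√2361345 ≈ 1536.7*I)
(-1786439 + 727353) + Y = (-1786439 + 727353) + I*√2361345 = -1059086 + I*√2361345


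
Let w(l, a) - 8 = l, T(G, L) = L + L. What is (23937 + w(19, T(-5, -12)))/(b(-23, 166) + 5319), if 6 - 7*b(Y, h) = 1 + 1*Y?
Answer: 23964/5323 ≈ 4.5020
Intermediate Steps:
T(G, L) = 2*L
w(l, a) = 8 + l
b(Y, h) = 5/7 - Y/7 (b(Y, h) = 6/7 - (1 + 1*Y)/7 = 6/7 - (1 + Y)/7 = 6/7 + (-⅐ - Y/7) = 5/7 - Y/7)
(23937 + w(19, T(-5, -12)))/(b(-23, 166) + 5319) = (23937 + (8 + 19))/((5/7 - ⅐*(-23)) + 5319) = (23937 + 27)/((5/7 + 23/7) + 5319) = 23964/(4 + 5319) = 23964/5323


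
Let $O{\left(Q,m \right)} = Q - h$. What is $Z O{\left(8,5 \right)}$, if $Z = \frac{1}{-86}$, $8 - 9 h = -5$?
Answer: $- \frac{59}{774} \approx -0.076227$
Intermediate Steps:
$h = \frac{13}{9}$ ($h = \frac{8}{9} - - \frac{5}{9} = \frac{8}{9} + \frac{5}{9} = \frac{13}{9} \approx 1.4444$)
$O{\left(Q,m \right)} = - \frac{13}{9} + Q$ ($O{\left(Q,m \right)} = Q - \frac{13}{9} = - \frac{13}{9} + Q$)
$Z = - \frac{1}{86} \approx -0.011628$
$Z O{\left(8,5 \right)} = - \frac{- \frac{13}{9} + 8}{86} = \left(- \frac{1}{86}\right) \frac{59}{9} = - \frac{59}{774}$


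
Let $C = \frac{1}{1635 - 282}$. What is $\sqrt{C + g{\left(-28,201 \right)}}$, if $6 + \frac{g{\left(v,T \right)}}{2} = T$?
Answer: $\frac{\sqrt{713938863}}{1353} \approx 19.748$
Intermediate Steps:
$g{\left(v,T \right)} = -12 + 2 T$
$C = \frac{1}{1353}$ ($C = \frac{1}{1635 - 282} = \frac{1}{1353} \approx 0.0007391$)
$\sqrt{C + g{\left(-28,201 \right)}} = \sqrt{\frac{1}{1353} + \left(-12 + 2 \cdot 201\right)} = \sqrt{\frac{1}{1353} + \left(-12 + 402\right)} = \sqrt{\frac{1}{1353} + 390} = \sqrt{\frac{527671}{1353}} = \frac{\sqrt{713938863}}{1353}$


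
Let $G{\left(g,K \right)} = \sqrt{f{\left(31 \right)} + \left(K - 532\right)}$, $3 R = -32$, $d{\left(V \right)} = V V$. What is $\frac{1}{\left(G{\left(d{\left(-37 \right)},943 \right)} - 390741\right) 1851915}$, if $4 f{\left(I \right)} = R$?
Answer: $- \frac{30057}{21749819802064730} - \frac{7 \sqrt{3}}{169648594456104894} \approx -1.382 \cdot 10^{-12}$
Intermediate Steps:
$d{\left(V \right)} = V^{2}$
$R = - \frac{32}{3}$ ($R = \frac{1}{3} \left(-32\right) = - \frac{32}{3} \approx -10.667$)
$f{\left(I \right)} = - \frac{8}{3}$ ($f{\left(I \right)} = \frac{1}{4} \left(- \frac{32}{3}\right) = - \frac{8}{3}$)
$G{\left(g,K \right)} = \sqrt{- \frac{1604}{3} + K}$ ($G{\left(g,K \right)} = \sqrt{- \frac{8}{3} + \left(K - 532\right)} = \sqrt{- \frac{8}{3} + \left(-532 + K\right)} = \sqrt{- \frac{1604}{3} + K}$)
$\frac{1}{\left(G{\left(d{\left(-37 \right)},943 \right)} - 390741\right) 1851915} = \frac{1}{\left(\frac{\sqrt{-4812 + 9 \cdot 943}}{3} - 390741\right) 1851915} = \frac{1}{\frac{\sqrt{-4812 + 8487}}{3} - 390741} \cdot \frac{1}{1851915} = \frac{1}{\frac{\sqrt{3675}}{3} - 390741} \cdot \frac{1}{1851915} = \frac{1}{\frac{35 \sqrt{3}}{3} - 390741} \cdot \frac{1}{1851915} = \frac{1}{-390741 + \frac{35 \sqrt{3}}{3}} \cdot \frac{1}{1851915} = \frac{1}{1851915 \left(-390741 + \frac{35 \sqrt{3}}{3}\right)}$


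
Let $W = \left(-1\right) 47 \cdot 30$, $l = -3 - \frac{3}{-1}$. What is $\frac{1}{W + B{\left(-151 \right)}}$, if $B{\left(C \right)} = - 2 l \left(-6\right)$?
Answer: $- \frac{1}{1410} \approx -0.00070922$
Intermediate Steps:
$l = 0$ ($l = -3 - -3 = -3 + 3 = 0$)
$W = -1410$ ($W = \left(-47\right) 30 = -1410$)
$B{\left(C \right)} = 0$ ($B{\left(C \right)} = \left(-2\right) 0 \left(-6\right) = 0 \left(-6\right) = 0$)
$\frac{1}{W + B{\left(-151 \right)}} = \frac{1}{-1410 + 0} = \frac{1}{-1410} = - \frac{1}{1410}$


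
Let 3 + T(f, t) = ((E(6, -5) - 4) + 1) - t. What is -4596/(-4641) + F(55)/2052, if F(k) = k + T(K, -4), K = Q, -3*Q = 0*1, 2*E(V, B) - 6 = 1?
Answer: 6462139/6348888 ≈ 1.0178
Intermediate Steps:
E(V, B) = 7/2 (E(V, B) = 3 + (½)*1 = 3 + ½ = 7/2)
Q = 0 (Q = -0 = -⅓*0 = 0)
K = 0
T(f, t) = -5/2 - t (T(f, t) = -3 + (((7/2 - 4) + 1) - t) = -3 + ((-½ + 1) - t) = -3 + (½ - t) = -5/2 - t)
F(k) = 3/2 + k (F(k) = k + (-5/2 - 1*(-4)) = k + (-5/2 + 4) = k + 3/2 = 3/2 + k)
-4596/(-4641) + F(55)/2052 = -4596/(-4641) + (3/2 + 55)/2052 = -4596*(-1/4641) + (113/2)*(1/2052) = 1532/1547 + 113/4104 = 6462139/6348888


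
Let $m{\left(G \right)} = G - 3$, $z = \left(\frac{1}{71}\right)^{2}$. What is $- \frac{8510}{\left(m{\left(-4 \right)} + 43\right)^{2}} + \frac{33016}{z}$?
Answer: $\frac{107849004833}{648} \approx 1.6643 \cdot 10^{8}$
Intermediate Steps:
$z = \frac{1}{5041}$ ($z = \left(\frac{1}{71}\right)^{2} = \frac{1}{5041} \approx 0.00019837$)
$m{\left(G \right)} = -3 + G$ ($m{\left(G \right)} = G - 3 = -3 + G$)
$- \frac{8510}{\left(m{\left(-4 \right)} + 43\right)^{2}} + \frac{33016}{z} = - \frac{8510}{\left(\left(-3 - 4\right) + 43\right)^{2}} + 33016 \frac{1}{\frac{1}{5041}} = - \frac{8510}{\left(-7 + 43\right)^{2}} + 33016 \cdot 5041 = - \frac{8510}{36^{2}} + 166433656 = - \frac{8510}{1296} + 166433656 = \left(-8510\right) \frac{1}{1296} + 166433656 = - \frac{4255}{648} + 166433656 = \frac{107849004833}{648}$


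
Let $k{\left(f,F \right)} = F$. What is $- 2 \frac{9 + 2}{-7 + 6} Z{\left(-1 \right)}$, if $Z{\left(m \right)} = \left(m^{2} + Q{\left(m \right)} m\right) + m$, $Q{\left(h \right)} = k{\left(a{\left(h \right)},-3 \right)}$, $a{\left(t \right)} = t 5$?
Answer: $66$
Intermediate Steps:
$a{\left(t \right)} = 5 t$
$Q{\left(h \right)} = -3$
$Z{\left(m \right)} = m^{2} - 2 m$ ($Z{\left(m \right)} = \left(m^{2} - 3 m\right) + m = m^{2} - 2 m$)
$- 2 \frac{9 + 2}{-7 + 6} Z{\left(-1 \right)} = - 2 \frac{9 + 2}{-7 + 6} \left(- (-2 - 1)\right) = - 2 \frac{11}{-1} \left(\left(-1\right) \left(-3\right)\right) = - 2 \cdot 11 \left(-1\right) 3 = \left(-2\right) \left(-11\right) 3 = 22 \cdot 3 = 66$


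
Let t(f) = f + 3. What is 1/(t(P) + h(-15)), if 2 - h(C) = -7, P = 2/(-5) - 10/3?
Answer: 15/124 ≈ 0.12097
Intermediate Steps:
P = -56/15 (P = 2*(-1/5) - 10*1/3 = -2/5 - 10/3 = -56/15 ≈ -3.7333)
t(f) = 3 + f
h(C) = 9 (h(C) = 2 - 1*(-7) = 2 + 7 = 9)
1/(t(P) + h(-15)) = 1/((3 - 56/15) + 9) = 1/(-11/15 + 9) = 1/(124/15) = 15/124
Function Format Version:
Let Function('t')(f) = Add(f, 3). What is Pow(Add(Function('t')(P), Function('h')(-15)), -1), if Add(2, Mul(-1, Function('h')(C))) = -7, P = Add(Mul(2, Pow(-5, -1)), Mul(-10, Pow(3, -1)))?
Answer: Rational(15, 124) ≈ 0.12097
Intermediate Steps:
P = Rational(-56, 15) (P = Add(Mul(2, Rational(-1, 5)), Mul(-10, Rational(1, 3))) = Add(Rational(-2, 5), Rational(-10, 3)) = Rational(-56, 15) ≈ -3.7333)
Function('t')(f) = Add(3, f)
Function('h')(C) = 9 (Function('h')(C) = Add(2, Mul(-1, -7)) = Add(2, 7) = 9)
Pow(Add(Function('t')(P), Function('h')(-15)), -1) = Pow(Add(Add(3, Rational(-56, 15)), 9), -1) = Pow(Add(Rational(-11, 15), 9), -1) = Pow(Rational(124, 15), -1) = Rational(15, 124)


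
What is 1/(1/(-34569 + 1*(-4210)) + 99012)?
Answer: 38779/3839586347 ≈ 1.0100e-5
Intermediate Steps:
1/(1/(-34569 + 1*(-4210)) + 99012) = 1/(1/(-34569 - 4210) + 99012) = 1/(1/(-38779) + 99012) = 1/(-1/38779 + 99012) = 1/(3839586347/38779) = 38779/3839586347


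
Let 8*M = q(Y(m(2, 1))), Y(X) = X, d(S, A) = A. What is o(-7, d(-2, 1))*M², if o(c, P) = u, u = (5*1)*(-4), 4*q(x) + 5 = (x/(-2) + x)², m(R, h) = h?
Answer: -1805/4096 ≈ -0.44067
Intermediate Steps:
q(x) = -5/4 + x²/16 (q(x) = -5/4 + (x/(-2) + x)²/4 = -5/4 + (x*(-½) + x)²/4 = -5/4 + (-x/2 + x)²/4 = -5/4 + (x/2)²/4 = -5/4 + (x²/4)/4 = -5/4 + x²/16)
u = -20 (u = 5*(-4) = -20)
o(c, P) = -20
M = -19/128 (M = (-5/4 + (1/16)*1²)/8 = (-5/4 + (1/16)*1)/8 = (-5/4 + 1/16)/8 = (⅛)*(-19/16) = -19/128 ≈ -0.14844)
o(-7, d(-2, 1))*M² = -20*(-19/128)² = -20*361/16384 = -1805/4096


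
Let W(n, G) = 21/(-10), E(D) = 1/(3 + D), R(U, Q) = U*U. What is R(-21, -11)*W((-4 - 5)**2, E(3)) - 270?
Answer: -11961/10 ≈ -1196.1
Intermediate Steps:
R(U, Q) = U**2
W(n, G) = -21/10 (W(n, G) = 21*(-1/10) = -21/10)
R(-21, -11)*W((-4 - 5)**2, E(3)) - 270 = (-21)**2*(-21/10) - 270 = 441*(-21/10) - 270 = -9261/10 - 270 = -11961/10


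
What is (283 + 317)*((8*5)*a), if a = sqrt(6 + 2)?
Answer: 48000*sqrt(2) ≈ 67882.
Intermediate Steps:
a = 2*sqrt(2) (a = sqrt(8) = 2*sqrt(2) ≈ 2.8284)
(283 + 317)*((8*5)*a) = (283 + 317)*((8*5)*(2*sqrt(2))) = 600*(40*(2*sqrt(2))) = 600*(80*sqrt(2)) = 48000*sqrt(2)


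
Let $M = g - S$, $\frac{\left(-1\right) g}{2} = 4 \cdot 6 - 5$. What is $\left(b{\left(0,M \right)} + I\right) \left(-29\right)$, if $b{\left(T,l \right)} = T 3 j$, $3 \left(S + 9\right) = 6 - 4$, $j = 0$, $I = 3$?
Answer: $-87$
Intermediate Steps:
$g = -38$ ($g = - 2 \left(4 \cdot 6 - 5\right) = - 2 \left(24 - 5\right) = \left(-2\right) 19 = -38$)
$S = - \frac{25}{3}$ ($S = -9 + \frac{6 - 4}{3} = -9 + \frac{1}{3} \cdot 2 = -9 + \frac{2}{3} = - \frac{25}{3} \approx -8.3333$)
$M = - \frac{89}{3}$ ($M = -38 - - \frac{25}{3} = -38 + \frac{25}{3} = - \frac{89}{3} \approx -29.667$)
$b{\left(T,l \right)} = 0$ ($b{\left(T,l \right)} = T 3 \cdot 0 = 3 T 0 = 0$)
$\left(b{\left(0,M \right)} + I\right) \left(-29\right) = \left(0 + 3\right) \left(-29\right) = 3 \left(-29\right) = -87$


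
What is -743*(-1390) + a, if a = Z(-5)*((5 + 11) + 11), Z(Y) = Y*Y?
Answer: 1033445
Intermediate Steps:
Z(Y) = Y²
a = 675 (a = (-5)²*((5 + 11) + 11) = 25*(16 + 11) = 25*27 = 675)
-743*(-1390) + a = -743*(-1390) + 675 = 1032770 + 675 = 1033445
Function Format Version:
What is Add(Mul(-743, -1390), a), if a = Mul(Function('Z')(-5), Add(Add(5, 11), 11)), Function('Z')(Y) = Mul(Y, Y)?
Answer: 1033445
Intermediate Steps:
Function('Z')(Y) = Pow(Y, 2)
a = 675 (a = Mul(Pow(-5, 2), Add(Add(5, 11), 11)) = Mul(25, Add(16, 11)) = Mul(25, 27) = 675)
Add(Mul(-743, -1390), a) = Add(Mul(-743, -1390), 675) = Add(1032770, 675) = 1033445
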